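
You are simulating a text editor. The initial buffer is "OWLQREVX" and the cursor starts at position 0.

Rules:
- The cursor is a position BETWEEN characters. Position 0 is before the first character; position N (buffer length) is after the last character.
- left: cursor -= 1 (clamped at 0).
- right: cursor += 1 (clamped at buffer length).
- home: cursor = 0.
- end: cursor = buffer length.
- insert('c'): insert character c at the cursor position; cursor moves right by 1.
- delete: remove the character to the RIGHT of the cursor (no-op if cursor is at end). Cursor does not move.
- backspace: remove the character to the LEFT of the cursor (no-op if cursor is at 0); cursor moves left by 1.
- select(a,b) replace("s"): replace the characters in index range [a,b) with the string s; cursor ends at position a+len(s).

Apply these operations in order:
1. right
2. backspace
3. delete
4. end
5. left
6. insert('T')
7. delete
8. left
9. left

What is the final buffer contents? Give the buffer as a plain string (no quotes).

Answer: LQREVT

Derivation:
After op 1 (right): buf='OWLQREVX' cursor=1
After op 2 (backspace): buf='WLQREVX' cursor=0
After op 3 (delete): buf='LQREVX' cursor=0
After op 4 (end): buf='LQREVX' cursor=6
After op 5 (left): buf='LQREVX' cursor=5
After op 6 (insert('T')): buf='LQREVTX' cursor=6
After op 7 (delete): buf='LQREVT' cursor=6
After op 8 (left): buf='LQREVT' cursor=5
After op 9 (left): buf='LQREVT' cursor=4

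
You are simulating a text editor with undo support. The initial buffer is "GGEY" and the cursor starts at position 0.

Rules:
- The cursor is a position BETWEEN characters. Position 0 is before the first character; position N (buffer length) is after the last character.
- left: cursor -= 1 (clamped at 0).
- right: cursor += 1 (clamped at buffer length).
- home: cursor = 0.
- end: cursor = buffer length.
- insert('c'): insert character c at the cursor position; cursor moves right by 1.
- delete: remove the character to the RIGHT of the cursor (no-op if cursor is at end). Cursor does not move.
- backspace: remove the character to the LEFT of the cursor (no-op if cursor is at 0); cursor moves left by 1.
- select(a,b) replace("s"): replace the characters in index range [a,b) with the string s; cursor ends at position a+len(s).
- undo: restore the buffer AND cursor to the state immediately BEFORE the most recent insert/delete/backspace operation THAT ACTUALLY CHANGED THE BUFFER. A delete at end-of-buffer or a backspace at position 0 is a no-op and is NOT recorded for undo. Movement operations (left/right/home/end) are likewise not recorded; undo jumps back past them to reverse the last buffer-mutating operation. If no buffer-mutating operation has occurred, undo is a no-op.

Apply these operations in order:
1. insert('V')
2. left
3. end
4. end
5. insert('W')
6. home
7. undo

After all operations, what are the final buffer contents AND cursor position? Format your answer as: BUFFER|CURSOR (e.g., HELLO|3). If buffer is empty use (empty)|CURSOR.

After op 1 (insert('V')): buf='VGGEY' cursor=1
After op 2 (left): buf='VGGEY' cursor=0
After op 3 (end): buf='VGGEY' cursor=5
After op 4 (end): buf='VGGEY' cursor=5
After op 5 (insert('W')): buf='VGGEYW' cursor=6
After op 6 (home): buf='VGGEYW' cursor=0
After op 7 (undo): buf='VGGEY' cursor=5

Answer: VGGEY|5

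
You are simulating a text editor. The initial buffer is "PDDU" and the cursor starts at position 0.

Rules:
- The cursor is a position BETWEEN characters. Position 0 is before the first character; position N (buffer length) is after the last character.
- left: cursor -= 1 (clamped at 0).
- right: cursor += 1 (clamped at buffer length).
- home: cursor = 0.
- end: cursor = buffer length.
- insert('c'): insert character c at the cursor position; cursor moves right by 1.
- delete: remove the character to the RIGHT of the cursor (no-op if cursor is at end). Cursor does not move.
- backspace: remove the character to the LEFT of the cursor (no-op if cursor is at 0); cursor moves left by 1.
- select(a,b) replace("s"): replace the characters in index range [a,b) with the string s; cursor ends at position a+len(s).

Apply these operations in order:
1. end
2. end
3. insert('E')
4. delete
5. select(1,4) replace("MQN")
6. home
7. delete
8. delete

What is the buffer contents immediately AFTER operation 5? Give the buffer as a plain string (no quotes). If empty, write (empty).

After op 1 (end): buf='PDDU' cursor=4
After op 2 (end): buf='PDDU' cursor=4
After op 3 (insert('E')): buf='PDDUE' cursor=5
After op 4 (delete): buf='PDDUE' cursor=5
After op 5 (select(1,4) replace("MQN")): buf='PMQNE' cursor=4

Answer: PMQNE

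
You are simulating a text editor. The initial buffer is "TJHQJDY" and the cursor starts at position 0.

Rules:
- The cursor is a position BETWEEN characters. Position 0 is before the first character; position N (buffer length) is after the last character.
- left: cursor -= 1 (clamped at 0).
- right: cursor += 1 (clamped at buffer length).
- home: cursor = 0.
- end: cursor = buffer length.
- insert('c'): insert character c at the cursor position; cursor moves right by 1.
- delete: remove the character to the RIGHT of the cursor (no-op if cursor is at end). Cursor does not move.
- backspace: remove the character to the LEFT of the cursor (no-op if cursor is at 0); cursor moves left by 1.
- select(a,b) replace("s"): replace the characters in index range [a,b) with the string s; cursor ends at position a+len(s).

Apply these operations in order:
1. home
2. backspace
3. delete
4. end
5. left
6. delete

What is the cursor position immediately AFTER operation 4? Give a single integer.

Answer: 6

Derivation:
After op 1 (home): buf='TJHQJDY' cursor=0
After op 2 (backspace): buf='TJHQJDY' cursor=0
After op 3 (delete): buf='JHQJDY' cursor=0
After op 4 (end): buf='JHQJDY' cursor=6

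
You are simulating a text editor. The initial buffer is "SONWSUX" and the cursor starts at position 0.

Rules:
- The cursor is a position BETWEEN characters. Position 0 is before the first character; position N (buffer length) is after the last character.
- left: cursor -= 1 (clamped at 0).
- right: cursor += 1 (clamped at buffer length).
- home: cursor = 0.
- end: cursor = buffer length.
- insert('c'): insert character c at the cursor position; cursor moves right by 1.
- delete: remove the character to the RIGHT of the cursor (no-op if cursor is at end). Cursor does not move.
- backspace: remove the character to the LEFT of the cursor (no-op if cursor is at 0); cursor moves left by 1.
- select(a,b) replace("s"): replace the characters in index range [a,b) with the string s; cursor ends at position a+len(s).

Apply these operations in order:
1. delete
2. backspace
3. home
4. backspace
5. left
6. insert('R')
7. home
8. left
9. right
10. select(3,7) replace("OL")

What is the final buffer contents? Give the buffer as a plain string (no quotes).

After op 1 (delete): buf='ONWSUX' cursor=0
After op 2 (backspace): buf='ONWSUX' cursor=0
After op 3 (home): buf='ONWSUX' cursor=0
After op 4 (backspace): buf='ONWSUX' cursor=0
After op 5 (left): buf='ONWSUX' cursor=0
After op 6 (insert('R')): buf='RONWSUX' cursor=1
After op 7 (home): buf='RONWSUX' cursor=0
After op 8 (left): buf='RONWSUX' cursor=0
After op 9 (right): buf='RONWSUX' cursor=1
After op 10 (select(3,7) replace("OL")): buf='RONOL' cursor=5

Answer: RONOL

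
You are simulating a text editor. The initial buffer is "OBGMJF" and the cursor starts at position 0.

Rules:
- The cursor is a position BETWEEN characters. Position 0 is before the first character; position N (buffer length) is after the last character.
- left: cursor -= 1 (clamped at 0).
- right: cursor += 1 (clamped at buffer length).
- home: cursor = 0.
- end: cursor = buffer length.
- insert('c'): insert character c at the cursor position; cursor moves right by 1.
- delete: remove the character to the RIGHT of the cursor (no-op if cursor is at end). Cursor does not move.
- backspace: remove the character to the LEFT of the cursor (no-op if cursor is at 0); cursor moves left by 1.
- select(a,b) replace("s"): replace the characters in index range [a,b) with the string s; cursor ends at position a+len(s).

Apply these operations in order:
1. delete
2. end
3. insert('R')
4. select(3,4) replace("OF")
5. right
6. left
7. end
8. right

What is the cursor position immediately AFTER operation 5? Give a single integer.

Answer: 6

Derivation:
After op 1 (delete): buf='BGMJF' cursor=0
After op 2 (end): buf='BGMJF' cursor=5
After op 3 (insert('R')): buf='BGMJFR' cursor=6
After op 4 (select(3,4) replace("OF")): buf='BGMOFFR' cursor=5
After op 5 (right): buf='BGMOFFR' cursor=6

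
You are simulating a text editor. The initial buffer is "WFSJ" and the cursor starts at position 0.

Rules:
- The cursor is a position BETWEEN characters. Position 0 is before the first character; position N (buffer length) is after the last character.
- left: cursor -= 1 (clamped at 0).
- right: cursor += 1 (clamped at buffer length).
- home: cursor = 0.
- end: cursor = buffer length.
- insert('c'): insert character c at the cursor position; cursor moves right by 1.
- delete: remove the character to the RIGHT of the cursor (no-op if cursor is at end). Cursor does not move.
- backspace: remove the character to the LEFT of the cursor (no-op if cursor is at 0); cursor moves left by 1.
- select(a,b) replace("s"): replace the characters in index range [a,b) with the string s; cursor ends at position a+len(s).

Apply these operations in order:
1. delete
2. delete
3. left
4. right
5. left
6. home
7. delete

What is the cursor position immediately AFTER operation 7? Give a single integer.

After op 1 (delete): buf='FSJ' cursor=0
After op 2 (delete): buf='SJ' cursor=0
After op 3 (left): buf='SJ' cursor=0
After op 4 (right): buf='SJ' cursor=1
After op 5 (left): buf='SJ' cursor=0
After op 6 (home): buf='SJ' cursor=0
After op 7 (delete): buf='J' cursor=0

Answer: 0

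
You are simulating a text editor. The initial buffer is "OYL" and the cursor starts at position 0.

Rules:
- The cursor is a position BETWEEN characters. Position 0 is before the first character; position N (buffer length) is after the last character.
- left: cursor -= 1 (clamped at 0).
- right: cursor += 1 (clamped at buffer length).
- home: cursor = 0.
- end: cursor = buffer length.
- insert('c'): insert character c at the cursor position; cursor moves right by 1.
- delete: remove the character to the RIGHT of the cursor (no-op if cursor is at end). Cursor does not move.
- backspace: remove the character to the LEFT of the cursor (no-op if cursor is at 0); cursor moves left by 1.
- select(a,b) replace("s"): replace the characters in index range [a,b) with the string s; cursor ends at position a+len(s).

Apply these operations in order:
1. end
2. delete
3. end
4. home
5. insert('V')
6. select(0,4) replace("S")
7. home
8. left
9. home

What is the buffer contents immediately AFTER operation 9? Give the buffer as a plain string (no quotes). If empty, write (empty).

After op 1 (end): buf='OYL' cursor=3
After op 2 (delete): buf='OYL' cursor=3
After op 3 (end): buf='OYL' cursor=3
After op 4 (home): buf='OYL' cursor=0
After op 5 (insert('V')): buf='VOYL' cursor=1
After op 6 (select(0,4) replace("S")): buf='S' cursor=1
After op 7 (home): buf='S' cursor=0
After op 8 (left): buf='S' cursor=0
After op 9 (home): buf='S' cursor=0

Answer: S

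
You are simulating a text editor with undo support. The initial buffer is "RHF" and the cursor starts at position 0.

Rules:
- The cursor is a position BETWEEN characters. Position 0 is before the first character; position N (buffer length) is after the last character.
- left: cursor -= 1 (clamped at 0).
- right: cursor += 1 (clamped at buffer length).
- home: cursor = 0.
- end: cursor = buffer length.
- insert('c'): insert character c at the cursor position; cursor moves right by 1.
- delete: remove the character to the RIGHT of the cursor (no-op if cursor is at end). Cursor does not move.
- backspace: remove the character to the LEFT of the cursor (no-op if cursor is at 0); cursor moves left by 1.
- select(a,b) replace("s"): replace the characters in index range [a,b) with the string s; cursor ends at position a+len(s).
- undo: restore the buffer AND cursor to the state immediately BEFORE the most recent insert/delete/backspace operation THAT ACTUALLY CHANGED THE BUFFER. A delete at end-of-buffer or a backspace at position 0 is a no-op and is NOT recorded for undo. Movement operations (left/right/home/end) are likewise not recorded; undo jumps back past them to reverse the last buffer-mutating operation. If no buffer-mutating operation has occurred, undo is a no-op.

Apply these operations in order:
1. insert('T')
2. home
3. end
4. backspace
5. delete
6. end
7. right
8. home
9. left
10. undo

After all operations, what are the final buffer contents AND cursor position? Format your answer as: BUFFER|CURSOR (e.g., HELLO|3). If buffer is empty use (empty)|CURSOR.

Answer: TRHF|4

Derivation:
After op 1 (insert('T')): buf='TRHF' cursor=1
After op 2 (home): buf='TRHF' cursor=0
After op 3 (end): buf='TRHF' cursor=4
After op 4 (backspace): buf='TRH' cursor=3
After op 5 (delete): buf='TRH' cursor=3
After op 6 (end): buf='TRH' cursor=3
After op 7 (right): buf='TRH' cursor=3
After op 8 (home): buf='TRH' cursor=0
After op 9 (left): buf='TRH' cursor=0
After op 10 (undo): buf='TRHF' cursor=4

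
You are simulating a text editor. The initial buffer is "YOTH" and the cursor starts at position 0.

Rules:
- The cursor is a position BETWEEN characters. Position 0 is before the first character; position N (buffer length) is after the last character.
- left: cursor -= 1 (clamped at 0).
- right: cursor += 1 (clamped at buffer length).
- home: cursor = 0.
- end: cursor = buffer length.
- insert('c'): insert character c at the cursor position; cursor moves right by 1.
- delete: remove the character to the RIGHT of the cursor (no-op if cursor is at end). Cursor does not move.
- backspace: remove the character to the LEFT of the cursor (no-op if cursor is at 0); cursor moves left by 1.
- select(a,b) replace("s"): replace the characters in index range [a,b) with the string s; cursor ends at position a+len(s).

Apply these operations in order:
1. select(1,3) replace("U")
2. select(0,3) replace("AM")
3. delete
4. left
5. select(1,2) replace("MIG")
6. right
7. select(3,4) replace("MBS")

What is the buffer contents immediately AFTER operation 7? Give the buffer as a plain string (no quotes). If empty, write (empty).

After op 1 (select(1,3) replace("U")): buf='YUH' cursor=2
After op 2 (select(0,3) replace("AM")): buf='AM' cursor=2
After op 3 (delete): buf='AM' cursor=2
After op 4 (left): buf='AM' cursor=1
After op 5 (select(1,2) replace("MIG")): buf='AMIG' cursor=4
After op 6 (right): buf='AMIG' cursor=4
After op 7 (select(3,4) replace("MBS")): buf='AMIMBS' cursor=6

Answer: AMIMBS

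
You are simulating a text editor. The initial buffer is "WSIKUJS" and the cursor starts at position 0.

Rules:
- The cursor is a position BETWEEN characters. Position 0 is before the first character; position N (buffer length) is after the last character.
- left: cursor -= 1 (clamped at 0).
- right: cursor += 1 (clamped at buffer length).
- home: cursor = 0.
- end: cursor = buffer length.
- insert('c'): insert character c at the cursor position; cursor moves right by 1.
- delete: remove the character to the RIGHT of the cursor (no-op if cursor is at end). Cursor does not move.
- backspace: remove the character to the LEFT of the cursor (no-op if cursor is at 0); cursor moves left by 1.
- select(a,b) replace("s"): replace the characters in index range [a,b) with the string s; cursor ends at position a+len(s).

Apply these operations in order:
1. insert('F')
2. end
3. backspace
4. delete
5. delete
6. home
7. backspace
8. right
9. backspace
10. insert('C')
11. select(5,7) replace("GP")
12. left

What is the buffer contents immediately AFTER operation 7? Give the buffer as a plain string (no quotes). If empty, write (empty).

After op 1 (insert('F')): buf='FWSIKUJS' cursor=1
After op 2 (end): buf='FWSIKUJS' cursor=8
After op 3 (backspace): buf='FWSIKUJ' cursor=7
After op 4 (delete): buf='FWSIKUJ' cursor=7
After op 5 (delete): buf='FWSIKUJ' cursor=7
After op 6 (home): buf='FWSIKUJ' cursor=0
After op 7 (backspace): buf='FWSIKUJ' cursor=0

Answer: FWSIKUJ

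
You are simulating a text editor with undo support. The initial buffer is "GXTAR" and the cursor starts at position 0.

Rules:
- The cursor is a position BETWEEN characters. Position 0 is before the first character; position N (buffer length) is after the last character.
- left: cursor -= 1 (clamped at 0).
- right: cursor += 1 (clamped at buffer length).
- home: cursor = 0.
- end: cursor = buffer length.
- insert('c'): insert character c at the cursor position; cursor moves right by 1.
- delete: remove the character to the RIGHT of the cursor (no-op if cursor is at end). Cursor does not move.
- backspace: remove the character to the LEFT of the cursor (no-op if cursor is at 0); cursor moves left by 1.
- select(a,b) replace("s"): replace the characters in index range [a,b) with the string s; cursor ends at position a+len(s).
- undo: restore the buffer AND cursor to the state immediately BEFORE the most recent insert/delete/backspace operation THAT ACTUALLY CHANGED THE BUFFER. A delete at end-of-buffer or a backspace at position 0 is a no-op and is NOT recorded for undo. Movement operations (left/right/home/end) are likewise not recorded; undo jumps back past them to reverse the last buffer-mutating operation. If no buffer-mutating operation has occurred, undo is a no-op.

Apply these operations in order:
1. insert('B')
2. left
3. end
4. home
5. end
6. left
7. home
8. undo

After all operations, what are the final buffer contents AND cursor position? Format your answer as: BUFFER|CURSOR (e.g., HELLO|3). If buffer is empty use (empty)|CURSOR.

Answer: GXTAR|0

Derivation:
After op 1 (insert('B')): buf='BGXTAR' cursor=1
After op 2 (left): buf='BGXTAR' cursor=0
After op 3 (end): buf='BGXTAR' cursor=6
After op 4 (home): buf='BGXTAR' cursor=0
After op 5 (end): buf='BGXTAR' cursor=6
After op 6 (left): buf='BGXTAR' cursor=5
After op 7 (home): buf='BGXTAR' cursor=0
After op 8 (undo): buf='GXTAR' cursor=0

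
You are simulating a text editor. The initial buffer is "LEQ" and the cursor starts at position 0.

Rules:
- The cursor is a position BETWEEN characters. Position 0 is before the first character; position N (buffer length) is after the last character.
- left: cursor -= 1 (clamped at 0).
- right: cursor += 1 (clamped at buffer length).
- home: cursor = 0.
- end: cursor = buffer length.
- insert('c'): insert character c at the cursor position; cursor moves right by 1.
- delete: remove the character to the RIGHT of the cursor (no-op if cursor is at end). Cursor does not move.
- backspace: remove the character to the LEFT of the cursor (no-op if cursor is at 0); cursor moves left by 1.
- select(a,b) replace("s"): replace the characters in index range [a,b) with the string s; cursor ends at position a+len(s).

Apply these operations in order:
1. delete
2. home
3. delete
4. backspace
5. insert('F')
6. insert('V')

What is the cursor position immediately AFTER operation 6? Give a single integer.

After op 1 (delete): buf='EQ' cursor=0
After op 2 (home): buf='EQ' cursor=0
After op 3 (delete): buf='Q' cursor=0
After op 4 (backspace): buf='Q' cursor=0
After op 5 (insert('F')): buf='FQ' cursor=1
After op 6 (insert('V')): buf='FVQ' cursor=2

Answer: 2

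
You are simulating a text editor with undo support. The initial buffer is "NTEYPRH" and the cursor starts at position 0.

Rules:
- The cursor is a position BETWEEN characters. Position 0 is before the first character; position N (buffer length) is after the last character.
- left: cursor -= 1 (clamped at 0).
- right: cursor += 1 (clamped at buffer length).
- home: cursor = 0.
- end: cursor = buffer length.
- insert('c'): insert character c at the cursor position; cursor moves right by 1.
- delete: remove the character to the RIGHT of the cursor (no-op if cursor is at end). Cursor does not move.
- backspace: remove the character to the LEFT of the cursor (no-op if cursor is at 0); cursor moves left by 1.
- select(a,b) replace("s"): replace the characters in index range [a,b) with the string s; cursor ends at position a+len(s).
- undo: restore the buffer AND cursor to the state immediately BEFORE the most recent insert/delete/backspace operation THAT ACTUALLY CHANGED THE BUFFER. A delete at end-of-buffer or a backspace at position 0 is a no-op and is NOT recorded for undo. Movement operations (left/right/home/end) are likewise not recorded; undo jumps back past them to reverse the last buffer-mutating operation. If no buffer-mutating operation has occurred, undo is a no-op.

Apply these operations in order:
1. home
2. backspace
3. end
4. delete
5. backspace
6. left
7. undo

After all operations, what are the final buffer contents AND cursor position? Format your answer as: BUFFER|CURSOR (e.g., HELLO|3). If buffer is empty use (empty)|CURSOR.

After op 1 (home): buf='NTEYPRH' cursor=0
After op 2 (backspace): buf='NTEYPRH' cursor=0
After op 3 (end): buf='NTEYPRH' cursor=7
After op 4 (delete): buf='NTEYPRH' cursor=7
After op 5 (backspace): buf='NTEYPR' cursor=6
After op 6 (left): buf='NTEYPR' cursor=5
After op 7 (undo): buf='NTEYPRH' cursor=7

Answer: NTEYPRH|7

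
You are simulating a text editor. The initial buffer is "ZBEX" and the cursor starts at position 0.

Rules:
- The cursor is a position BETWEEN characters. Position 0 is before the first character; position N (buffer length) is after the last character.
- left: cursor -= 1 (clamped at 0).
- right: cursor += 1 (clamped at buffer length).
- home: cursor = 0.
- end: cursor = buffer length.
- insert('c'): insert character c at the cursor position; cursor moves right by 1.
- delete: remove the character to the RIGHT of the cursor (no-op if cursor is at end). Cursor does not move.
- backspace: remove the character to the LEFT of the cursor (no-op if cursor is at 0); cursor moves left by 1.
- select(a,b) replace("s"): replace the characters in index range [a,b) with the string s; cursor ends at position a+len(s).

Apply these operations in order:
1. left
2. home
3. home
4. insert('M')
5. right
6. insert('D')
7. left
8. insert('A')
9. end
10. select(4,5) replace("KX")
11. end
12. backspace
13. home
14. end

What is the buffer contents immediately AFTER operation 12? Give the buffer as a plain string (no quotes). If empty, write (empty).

Answer: MZADKXE

Derivation:
After op 1 (left): buf='ZBEX' cursor=0
After op 2 (home): buf='ZBEX' cursor=0
After op 3 (home): buf='ZBEX' cursor=0
After op 4 (insert('M')): buf='MZBEX' cursor=1
After op 5 (right): buf='MZBEX' cursor=2
After op 6 (insert('D')): buf='MZDBEX' cursor=3
After op 7 (left): buf='MZDBEX' cursor=2
After op 8 (insert('A')): buf='MZADBEX' cursor=3
After op 9 (end): buf='MZADBEX' cursor=7
After op 10 (select(4,5) replace("KX")): buf='MZADKXEX' cursor=6
After op 11 (end): buf='MZADKXEX' cursor=8
After op 12 (backspace): buf='MZADKXE' cursor=7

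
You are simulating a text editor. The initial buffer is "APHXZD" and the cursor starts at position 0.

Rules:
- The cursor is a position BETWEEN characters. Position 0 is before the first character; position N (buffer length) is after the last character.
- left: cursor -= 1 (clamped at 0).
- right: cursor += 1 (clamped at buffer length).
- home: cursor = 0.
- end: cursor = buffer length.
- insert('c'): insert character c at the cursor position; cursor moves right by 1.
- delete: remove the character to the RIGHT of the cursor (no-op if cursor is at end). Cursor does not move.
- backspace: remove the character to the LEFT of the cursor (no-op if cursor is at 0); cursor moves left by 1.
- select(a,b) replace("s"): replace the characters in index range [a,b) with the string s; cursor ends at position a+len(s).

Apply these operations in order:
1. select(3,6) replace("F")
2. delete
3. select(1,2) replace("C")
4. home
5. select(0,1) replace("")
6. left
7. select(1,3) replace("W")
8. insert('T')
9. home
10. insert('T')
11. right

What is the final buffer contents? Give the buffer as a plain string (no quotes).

Answer: TCWT

Derivation:
After op 1 (select(3,6) replace("F")): buf='APHF' cursor=4
After op 2 (delete): buf='APHF' cursor=4
After op 3 (select(1,2) replace("C")): buf='ACHF' cursor=2
After op 4 (home): buf='ACHF' cursor=0
After op 5 (select(0,1) replace("")): buf='CHF' cursor=0
After op 6 (left): buf='CHF' cursor=0
After op 7 (select(1,3) replace("W")): buf='CW' cursor=2
After op 8 (insert('T')): buf='CWT' cursor=3
After op 9 (home): buf='CWT' cursor=0
After op 10 (insert('T')): buf='TCWT' cursor=1
After op 11 (right): buf='TCWT' cursor=2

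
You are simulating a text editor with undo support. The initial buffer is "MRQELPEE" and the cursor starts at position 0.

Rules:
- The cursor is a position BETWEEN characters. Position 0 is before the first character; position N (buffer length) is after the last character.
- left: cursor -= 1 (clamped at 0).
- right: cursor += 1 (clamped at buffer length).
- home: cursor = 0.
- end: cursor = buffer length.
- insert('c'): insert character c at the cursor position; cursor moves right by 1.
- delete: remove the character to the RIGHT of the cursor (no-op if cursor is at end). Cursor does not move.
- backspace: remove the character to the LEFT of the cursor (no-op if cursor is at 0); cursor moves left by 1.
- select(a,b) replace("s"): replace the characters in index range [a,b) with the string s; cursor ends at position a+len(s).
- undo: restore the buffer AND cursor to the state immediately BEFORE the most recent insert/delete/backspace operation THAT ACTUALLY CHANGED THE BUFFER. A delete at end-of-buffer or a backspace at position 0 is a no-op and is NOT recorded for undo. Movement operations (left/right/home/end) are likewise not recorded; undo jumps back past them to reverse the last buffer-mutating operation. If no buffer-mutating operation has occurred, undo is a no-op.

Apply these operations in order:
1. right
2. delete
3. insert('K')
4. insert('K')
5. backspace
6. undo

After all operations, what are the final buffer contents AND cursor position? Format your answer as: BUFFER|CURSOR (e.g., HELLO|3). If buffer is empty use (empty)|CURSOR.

Answer: MKKQELPEE|3

Derivation:
After op 1 (right): buf='MRQELPEE' cursor=1
After op 2 (delete): buf='MQELPEE' cursor=1
After op 3 (insert('K')): buf='MKQELPEE' cursor=2
After op 4 (insert('K')): buf='MKKQELPEE' cursor=3
After op 5 (backspace): buf='MKQELPEE' cursor=2
After op 6 (undo): buf='MKKQELPEE' cursor=3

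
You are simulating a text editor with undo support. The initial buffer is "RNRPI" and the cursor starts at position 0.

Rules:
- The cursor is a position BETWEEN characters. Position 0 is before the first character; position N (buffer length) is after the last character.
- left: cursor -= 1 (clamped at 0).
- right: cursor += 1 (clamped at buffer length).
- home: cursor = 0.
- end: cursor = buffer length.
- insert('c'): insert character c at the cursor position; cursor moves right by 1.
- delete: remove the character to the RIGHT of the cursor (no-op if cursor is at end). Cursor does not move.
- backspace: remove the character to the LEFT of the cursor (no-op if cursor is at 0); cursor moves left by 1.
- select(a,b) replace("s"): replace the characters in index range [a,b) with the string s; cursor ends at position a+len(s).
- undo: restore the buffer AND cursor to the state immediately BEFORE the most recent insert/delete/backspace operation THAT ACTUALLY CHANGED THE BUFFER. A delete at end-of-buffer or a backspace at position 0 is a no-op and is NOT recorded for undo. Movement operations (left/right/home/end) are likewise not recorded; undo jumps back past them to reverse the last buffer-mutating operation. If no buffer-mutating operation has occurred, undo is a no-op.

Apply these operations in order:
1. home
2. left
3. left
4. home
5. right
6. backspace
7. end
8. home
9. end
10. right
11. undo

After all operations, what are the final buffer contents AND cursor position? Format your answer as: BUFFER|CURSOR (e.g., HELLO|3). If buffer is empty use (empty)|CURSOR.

After op 1 (home): buf='RNRPI' cursor=0
After op 2 (left): buf='RNRPI' cursor=0
After op 3 (left): buf='RNRPI' cursor=0
After op 4 (home): buf='RNRPI' cursor=0
After op 5 (right): buf='RNRPI' cursor=1
After op 6 (backspace): buf='NRPI' cursor=0
After op 7 (end): buf='NRPI' cursor=4
After op 8 (home): buf='NRPI' cursor=0
After op 9 (end): buf='NRPI' cursor=4
After op 10 (right): buf='NRPI' cursor=4
After op 11 (undo): buf='RNRPI' cursor=1

Answer: RNRPI|1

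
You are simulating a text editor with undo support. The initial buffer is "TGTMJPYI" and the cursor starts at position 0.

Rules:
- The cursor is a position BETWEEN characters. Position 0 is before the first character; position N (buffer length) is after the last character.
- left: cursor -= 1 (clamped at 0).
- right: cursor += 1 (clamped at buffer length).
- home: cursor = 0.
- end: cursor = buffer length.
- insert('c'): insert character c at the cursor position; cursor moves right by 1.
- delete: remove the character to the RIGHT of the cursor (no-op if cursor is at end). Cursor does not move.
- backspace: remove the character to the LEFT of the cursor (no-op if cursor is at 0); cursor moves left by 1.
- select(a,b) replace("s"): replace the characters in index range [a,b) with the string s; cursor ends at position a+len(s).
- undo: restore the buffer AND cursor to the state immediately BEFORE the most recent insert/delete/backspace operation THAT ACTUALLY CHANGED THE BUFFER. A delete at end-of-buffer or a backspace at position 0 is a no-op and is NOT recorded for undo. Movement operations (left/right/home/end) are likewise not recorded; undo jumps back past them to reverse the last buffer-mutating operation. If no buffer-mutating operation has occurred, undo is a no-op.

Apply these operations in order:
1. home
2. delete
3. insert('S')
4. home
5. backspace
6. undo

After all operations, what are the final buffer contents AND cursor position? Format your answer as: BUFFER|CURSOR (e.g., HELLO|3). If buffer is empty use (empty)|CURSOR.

After op 1 (home): buf='TGTMJPYI' cursor=0
After op 2 (delete): buf='GTMJPYI' cursor=0
After op 3 (insert('S')): buf='SGTMJPYI' cursor=1
After op 4 (home): buf='SGTMJPYI' cursor=0
After op 5 (backspace): buf='SGTMJPYI' cursor=0
After op 6 (undo): buf='GTMJPYI' cursor=0

Answer: GTMJPYI|0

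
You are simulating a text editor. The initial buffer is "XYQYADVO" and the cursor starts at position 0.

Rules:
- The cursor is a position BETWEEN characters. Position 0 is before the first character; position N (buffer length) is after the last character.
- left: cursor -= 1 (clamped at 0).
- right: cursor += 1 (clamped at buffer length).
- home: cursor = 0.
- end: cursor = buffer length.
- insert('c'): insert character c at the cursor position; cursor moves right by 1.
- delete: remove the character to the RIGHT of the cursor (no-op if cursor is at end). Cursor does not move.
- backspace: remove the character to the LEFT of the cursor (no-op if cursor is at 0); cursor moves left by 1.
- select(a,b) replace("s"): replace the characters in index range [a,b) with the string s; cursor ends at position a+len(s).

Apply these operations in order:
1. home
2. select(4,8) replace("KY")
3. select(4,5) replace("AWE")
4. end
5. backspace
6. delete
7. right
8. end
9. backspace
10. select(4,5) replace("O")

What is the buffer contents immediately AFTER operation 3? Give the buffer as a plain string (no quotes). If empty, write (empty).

After op 1 (home): buf='XYQYADVO' cursor=0
After op 2 (select(4,8) replace("KY")): buf='XYQYKY' cursor=6
After op 3 (select(4,5) replace("AWE")): buf='XYQYAWEY' cursor=7

Answer: XYQYAWEY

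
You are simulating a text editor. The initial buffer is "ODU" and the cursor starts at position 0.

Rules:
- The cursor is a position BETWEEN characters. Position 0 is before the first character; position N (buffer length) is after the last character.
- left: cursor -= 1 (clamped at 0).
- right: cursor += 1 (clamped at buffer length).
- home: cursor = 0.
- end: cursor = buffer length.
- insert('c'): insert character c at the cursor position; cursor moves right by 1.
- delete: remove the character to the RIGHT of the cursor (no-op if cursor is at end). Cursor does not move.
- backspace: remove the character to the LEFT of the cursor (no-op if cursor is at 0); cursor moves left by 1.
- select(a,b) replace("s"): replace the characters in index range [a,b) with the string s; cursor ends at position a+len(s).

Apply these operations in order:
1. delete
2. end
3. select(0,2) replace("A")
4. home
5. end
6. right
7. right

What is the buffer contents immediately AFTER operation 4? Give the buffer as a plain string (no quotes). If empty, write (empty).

After op 1 (delete): buf='DU' cursor=0
After op 2 (end): buf='DU' cursor=2
After op 3 (select(0,2) replace("A")): buf='A' cursor=1
After op 4 (home): buf='A' cursor=0

Answer: A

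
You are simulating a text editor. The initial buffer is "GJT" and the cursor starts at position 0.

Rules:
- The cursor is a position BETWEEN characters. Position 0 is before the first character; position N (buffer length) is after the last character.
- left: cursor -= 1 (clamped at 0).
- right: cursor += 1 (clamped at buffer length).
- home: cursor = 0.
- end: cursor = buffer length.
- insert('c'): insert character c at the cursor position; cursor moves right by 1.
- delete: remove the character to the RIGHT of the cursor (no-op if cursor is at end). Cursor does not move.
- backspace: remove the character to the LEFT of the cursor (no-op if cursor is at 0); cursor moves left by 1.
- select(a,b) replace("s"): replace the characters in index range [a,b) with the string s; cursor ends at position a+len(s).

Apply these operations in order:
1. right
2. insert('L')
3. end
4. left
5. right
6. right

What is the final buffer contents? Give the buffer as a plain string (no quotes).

Answer: GLJT

Derivation:
After op 1 (right): buf='GJT' cursor=1
After op 2 (insert('L')): buf='GLJT' cursor=2
After op 3 (end): buf='GLJT' cursor=4
After op 4 (left): buf='GLJT' cursor=3
After op 5 (right): buf='GLJT' cursor=4
After op 6 (right): buf='GLJT' cursor=4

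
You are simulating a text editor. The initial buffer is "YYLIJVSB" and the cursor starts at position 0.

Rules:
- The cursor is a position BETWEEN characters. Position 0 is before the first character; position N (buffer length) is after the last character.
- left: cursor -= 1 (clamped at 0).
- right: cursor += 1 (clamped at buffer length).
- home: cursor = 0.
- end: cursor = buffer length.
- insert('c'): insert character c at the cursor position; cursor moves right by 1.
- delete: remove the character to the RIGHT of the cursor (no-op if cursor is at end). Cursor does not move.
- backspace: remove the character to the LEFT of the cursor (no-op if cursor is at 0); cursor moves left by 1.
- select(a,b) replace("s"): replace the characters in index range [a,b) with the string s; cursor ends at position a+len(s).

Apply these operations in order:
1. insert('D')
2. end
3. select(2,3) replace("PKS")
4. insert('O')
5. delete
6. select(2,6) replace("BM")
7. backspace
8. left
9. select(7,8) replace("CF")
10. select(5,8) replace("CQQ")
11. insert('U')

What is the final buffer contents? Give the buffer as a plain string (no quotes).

After op 1 (insert('D')): buf='DYYLIJVSB' cursor=1
After op 2 (end): buf='DYYLIJVSB' cursor=9
After op 3 (select(2,3) replace("PKS")): buf='DYPKSLIJVSB' cursor=5
After op 4 (insert('O')): buf='DYPKSOLIJVSB' cursor=6
After op 5 (delete): buf='DYPKSOIJVSB' cursor=6
After op 6 (select(2,6) replace("BM")): buf='DYBMIJVSB' cursor=4
After op 7 (backspace): buf='DYBIJVSB' cursor=3
After op 8 (left): buf='DYBIJVSB' cursor=2
After op 9 (select(7,8) replace("CF")): buf='DYBIJVSCF' cursor=9
After op 10 (select(5,8) replace("CQQ")): buf='DYBIJCQQF' cursor=8
After op 11 (insert('U')): buf='DYBIJCQQUF' cursor=9

Answer: DYBIJCQQUF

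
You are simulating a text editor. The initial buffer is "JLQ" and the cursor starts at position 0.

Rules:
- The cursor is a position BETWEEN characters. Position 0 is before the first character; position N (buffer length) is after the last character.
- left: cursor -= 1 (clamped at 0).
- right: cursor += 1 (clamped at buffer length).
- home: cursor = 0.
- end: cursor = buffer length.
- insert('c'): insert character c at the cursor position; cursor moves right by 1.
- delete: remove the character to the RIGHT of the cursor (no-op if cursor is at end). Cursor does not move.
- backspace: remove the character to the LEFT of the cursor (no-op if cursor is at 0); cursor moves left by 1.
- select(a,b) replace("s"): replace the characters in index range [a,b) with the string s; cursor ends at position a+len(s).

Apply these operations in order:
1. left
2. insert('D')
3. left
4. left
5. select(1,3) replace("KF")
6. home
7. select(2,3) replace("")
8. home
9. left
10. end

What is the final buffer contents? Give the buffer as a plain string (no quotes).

Answer: DKQ

Derivation:
After op 1 (left): buf='JLQ' cursor=0
After op 2 (insert('D')): buf='DJLQ' cursor=1
After op 3 (left): buf='DJLQ' cursor=0
After op 4 (left): buf='DJLQ' cursor=0
After op 5 (select(1,3) replace("KF")): buf='DKFQ' cursor=3
After op 6 (home): buf='DKFQ' cursor=0
After op 7 (select(2,3) replace("")): buf='DKQ' cursor=2
After op 8 (home): buf='DKQ' cursor=0
After op 9 (left): buf='DKQ' cursor=0
After op 10 (end): buf='DKQ' cursor=3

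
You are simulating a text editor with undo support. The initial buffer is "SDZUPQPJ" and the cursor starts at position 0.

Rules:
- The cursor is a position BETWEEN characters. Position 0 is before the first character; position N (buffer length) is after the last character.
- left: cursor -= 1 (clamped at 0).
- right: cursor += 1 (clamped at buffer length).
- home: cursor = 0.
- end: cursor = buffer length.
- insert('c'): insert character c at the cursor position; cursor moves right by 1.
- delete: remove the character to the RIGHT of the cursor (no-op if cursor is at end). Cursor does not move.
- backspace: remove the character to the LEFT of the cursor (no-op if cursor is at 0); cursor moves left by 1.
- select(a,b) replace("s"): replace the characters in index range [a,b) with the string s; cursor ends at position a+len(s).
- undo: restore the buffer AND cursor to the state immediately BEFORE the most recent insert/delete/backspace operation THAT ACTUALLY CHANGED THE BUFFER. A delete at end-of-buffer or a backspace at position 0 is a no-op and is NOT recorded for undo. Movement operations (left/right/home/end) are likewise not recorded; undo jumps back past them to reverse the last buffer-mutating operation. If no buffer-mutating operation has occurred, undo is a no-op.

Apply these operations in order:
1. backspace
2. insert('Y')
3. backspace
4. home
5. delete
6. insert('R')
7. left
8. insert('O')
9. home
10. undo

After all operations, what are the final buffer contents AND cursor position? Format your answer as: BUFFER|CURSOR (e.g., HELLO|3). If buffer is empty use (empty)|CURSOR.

Answer: RDZUPQPJ|0

Derivation:
After op 1 (backspace): buf='SDZUPQPJ' cursor=0
After op 2 (insert('Y')): buf='YSDZUPQPJ' cursor=1
After op 3 (backspace): buf='SDZUPQPJ' cursor=0
After op 4 (home): buf='SDZUPQPJ' cursor=0
After op 5 (delete): buf='DZUPQPJ' cursor=0
After op 6 (insert('R')): buf='RDZUPQPJ' cursor=1
After op 7 (left): buf='RDZUPQPJ' cursor=0
After op 8 (insert('O')): buf='ORDZUPQPJ' cursor=1
After op 9 (home): buf='ORDZUPQPJ' cursor=0
After op 10 (undo): buf='RDZUPQPJ' cursor=0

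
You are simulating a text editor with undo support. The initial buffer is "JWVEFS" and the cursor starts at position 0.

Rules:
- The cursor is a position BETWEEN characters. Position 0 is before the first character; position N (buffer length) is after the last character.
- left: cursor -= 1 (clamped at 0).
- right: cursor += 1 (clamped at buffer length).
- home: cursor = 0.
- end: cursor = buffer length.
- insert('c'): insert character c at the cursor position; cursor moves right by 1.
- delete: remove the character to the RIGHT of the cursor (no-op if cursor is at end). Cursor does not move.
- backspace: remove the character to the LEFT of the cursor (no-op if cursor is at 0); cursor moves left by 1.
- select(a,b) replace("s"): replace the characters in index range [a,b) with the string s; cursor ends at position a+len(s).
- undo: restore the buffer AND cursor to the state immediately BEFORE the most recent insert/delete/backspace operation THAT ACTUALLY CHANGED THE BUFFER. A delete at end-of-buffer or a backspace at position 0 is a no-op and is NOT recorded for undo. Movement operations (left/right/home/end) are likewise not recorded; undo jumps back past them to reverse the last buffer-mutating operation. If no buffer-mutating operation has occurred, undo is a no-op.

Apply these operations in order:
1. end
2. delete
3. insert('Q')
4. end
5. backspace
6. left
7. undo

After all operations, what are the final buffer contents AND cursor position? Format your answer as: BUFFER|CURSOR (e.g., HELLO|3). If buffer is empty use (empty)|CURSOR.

After op 1 (end): buf='JWVEFS' cursor=6
After op 2 (delete): buf='JWVEFS' cursor=6
After op 3 (insert('Q')): buf='JWVEFSQ' cursor=7
After op 4 (end): buf='JWVEFSQ' cursor=7
After op 5 (backspace): buf='JWVEFS' cursor=6
After op 6 (left): buf='JWVEFS' cursor=5
After op 7 (undo): buf='JWVEFSQ' cursor=7

Answer: JWVEFSQ|7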